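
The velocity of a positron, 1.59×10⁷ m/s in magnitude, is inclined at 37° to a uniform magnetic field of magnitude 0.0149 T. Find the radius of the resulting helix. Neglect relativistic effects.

r ≈ 3.65×10⁻³ m

v⊥ = v sinθ = 1.59×10⁷·sin37° ≈ 9.569×10⁶ m/s.
r = m v⊥/(|q|B) = (9.109×10⁻³¹)(9.569×10⁶)/((1.602×10⁻¹⁹)(0.0149)) ≈ 3.65×10⁻³ m.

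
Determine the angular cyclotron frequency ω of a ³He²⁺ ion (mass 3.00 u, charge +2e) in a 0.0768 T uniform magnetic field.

ω ≈ 4.94×10⁶ rad/s

ω = |q|B/m.
ω = (3.204×10⁻¹⁹)(0.0768)/4.983×10⁻²⁷ ≈ 4.94×10⁶ rad/s.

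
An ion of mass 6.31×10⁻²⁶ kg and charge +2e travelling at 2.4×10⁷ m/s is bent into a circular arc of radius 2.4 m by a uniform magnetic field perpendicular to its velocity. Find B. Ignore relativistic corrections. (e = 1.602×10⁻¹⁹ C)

From |q|vB = mv²/r, B = mv/(|q|r).
B = (6.31×10⁻²⁶)(2.4×10⁷)/((3.204×10⁻¹⁹)(2.4)) ≈ 2.0 T.

B ≈ 2.0 T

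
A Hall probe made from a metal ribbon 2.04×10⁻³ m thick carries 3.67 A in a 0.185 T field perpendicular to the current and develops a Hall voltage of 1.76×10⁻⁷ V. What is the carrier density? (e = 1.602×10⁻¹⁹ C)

n ≈ 1.18×10²⁸ m⁻³

From V_H = IB/(n e t), n = IB/(V_H e t).
n = (3.67)(0.185)/((1.76×10⁻⁷)(1.602×10⁻¹⁹)(2.04×10⁻³)) ≈ 1.18×10²⁸ m⁻³.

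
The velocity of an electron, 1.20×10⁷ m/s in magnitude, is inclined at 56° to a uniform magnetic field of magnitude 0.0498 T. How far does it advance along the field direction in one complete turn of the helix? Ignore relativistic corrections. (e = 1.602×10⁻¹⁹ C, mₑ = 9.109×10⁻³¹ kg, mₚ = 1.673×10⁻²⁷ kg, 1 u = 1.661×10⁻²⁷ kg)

p ≈ 4.81×10⁻³ m

v∥ = v cosθ = 1.20×10⁷·cos56° ≈ 6.710×10⁶ m/s.
T = 2πm/(|q|B) = 2π(9.109×10⁻³¹)/((1.602×10⁻¹⁹)(0.0498)) ≈ 7.174×10⁻¹⁰ s.
pitch = v∥ T = (6.710×10⁶)(7.174×10⁻¹⁰) ≈ 4.81×10⁻³ m.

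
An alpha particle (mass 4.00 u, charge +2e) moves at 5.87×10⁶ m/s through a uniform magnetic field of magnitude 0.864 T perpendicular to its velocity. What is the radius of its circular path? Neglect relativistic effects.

The magnetic force provides the centripetal force: |q|vB = mv²/r.
r = mv/(|q|B) = (6.644×10⁻²⁷)(5.87×10⁶)/((3.204×10⁻¹⁹)(0.864)) ≈ 0.141 m.

r ≈ 0.141 m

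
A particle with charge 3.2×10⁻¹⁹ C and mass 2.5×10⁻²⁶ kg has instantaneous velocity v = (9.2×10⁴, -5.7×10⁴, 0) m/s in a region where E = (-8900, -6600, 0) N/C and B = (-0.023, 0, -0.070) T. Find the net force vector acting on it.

v×B = (3990, 6440, -1310) N/C.
E + v×B = (-4910, -160, -1310) N/C.
F = q(E + v×B) = (3.2×10⁻¹⁹ C)·(-4910, -160, -1310) = (-1.57×10⁻¹⁵, -5.12×10⁻¹⁷, -4.20×10⁻¹⁶) N.

F ≈ (-1.57×10⁻¹⁵, -5.12×10⁻¹⁷, -4.20×10⁻¹⁶) N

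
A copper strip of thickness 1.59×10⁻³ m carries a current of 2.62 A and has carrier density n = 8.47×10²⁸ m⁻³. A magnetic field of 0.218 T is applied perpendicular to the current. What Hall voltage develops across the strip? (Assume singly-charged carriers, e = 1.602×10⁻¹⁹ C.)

V_H ≈ 2.65×10⁻⁸ V

V_H = IB/(n e t).
V_H = (2.62)(0.218)/((8.47×10²⁸)(1.602×10⁻¹⁹)(1.59×10⁻³)) ≈ 2.65×10⁻⁸ V.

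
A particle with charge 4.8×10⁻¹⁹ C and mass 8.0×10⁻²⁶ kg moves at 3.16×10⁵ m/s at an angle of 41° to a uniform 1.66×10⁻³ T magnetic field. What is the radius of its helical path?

v⊥ = v sinθ = 3.16×10⁵·sin41° ≈ 2.073×10⁵ m/s.
r = m v⊥/(|q|B) = (8.0×10⁻²⁶)(2.073×10⁵)/((4.8×10⁻¹⁹)(1.66×10⁻³)) ≈ 20.8 m.

r ≈ 20.8 m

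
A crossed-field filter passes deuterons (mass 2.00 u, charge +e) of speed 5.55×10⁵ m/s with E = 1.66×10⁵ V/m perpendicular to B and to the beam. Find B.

B = 0.299 T

Balance of forces in the selector: qE = qvB ⇒ B = E/v.
B = 1.66×10⁵/5.55×10⁵ = 0.299 T.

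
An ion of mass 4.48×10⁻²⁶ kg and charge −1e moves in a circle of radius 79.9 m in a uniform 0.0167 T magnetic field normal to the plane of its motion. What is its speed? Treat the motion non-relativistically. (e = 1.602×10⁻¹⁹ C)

v ≈ 4.77×10⁶ m/s

From |q|vB = mv²/r, v = |q|Br/m.
v = (1.602×10⁻¹⁹)(0.0167)(79.9)/4.48×10⁻²⁶ ≈ 4.77×10⁶ m/s.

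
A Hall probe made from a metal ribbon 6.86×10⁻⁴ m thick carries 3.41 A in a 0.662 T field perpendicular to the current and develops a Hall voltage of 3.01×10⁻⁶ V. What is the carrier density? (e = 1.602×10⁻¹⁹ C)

From V_H = IB/(n e t), n = IB/(V_H e t).
n = (3.41)(0.662)/((3.01×10⁻⁶)(1.602×10⁻¹⁹)(6.86×10⁻⁴)) ≈ 6.82×10²⁷ m⁻³.

n ≈ 6.82×10²⁷ m⁻³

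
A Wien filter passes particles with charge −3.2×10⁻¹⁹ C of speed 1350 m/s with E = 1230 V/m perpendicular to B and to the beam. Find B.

Balance of forces in the selector: qE = qvB ⇒ B = E/v.
B = 1230/1350 = 0.911 T.

B = 0.911 T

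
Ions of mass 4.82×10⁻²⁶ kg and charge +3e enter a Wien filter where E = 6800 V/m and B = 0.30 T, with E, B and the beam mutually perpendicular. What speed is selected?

v = 2.3×10⁴ m/s

Zero net Lorentz force requires |qE| = |q v×B|, i.e. E = vB.
v = E/B = 6800/0.30 = 2.3×10⁴ m/s.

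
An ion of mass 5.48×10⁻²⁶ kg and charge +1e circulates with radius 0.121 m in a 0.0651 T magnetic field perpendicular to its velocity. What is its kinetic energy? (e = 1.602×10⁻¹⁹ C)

v = |q|Br/m, then KE = ½mv² = (qBr)²/(2m).
v = (1.602×10⁻¹⁹)(0.0651)(0.121)/5.48×10⁻²⁶ ≈ 2.303×10⁴ m/s.
KE = ½(5.48×10⁻²⁶)(2.303×10⁴)² ≈ 1.45×10⁻¹⁷ J.

KE ≈ 1.45×10⁻¹⁷ J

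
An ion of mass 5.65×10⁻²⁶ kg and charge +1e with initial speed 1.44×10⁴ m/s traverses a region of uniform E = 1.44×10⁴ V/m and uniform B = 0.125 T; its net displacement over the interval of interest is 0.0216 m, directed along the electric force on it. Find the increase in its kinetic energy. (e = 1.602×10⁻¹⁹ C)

The magnetic force is always ⟂ v and does no work; only the electric force changes KE.
ΔKE = F_E · d = |q|E d = (1.602×10⁻¹⁹)(1.44×10⁴)(0.0216) ≈ 4.98×10⁻¹⁷ J.

ΔKE ≈ 4.98×10⁻¹⁷ J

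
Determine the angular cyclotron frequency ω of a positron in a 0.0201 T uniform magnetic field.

ω = |q|B/m.
ω = (1.602×10⁻¹⁹)(0.0201)/9.109×10⁻³¹ ≈ 3.53×10⁹ rad/s.

ω ≈ 3.53×10⁹ rad/s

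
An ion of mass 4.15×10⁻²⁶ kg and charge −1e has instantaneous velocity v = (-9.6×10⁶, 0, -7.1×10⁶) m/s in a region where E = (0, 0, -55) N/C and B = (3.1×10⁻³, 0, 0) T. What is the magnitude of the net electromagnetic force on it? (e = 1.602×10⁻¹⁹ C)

v×B = (0, -2.20×10⁴, 0) N/C.
E + v×B = (0, -2.20×10⁴, -55.0) N/C.
F = q(E + v×B) = (−1.602×10⁻¹⁹ C)·(0, -2.20×10⁴, -55.0) = (0, 3.53×10⁻¹⁵, 8.81×10⁻¹⁸) N.
|F| = 3.53×10⁻¹⁵ N.

|F| ≈ 3.53×10⁻¹⁵ N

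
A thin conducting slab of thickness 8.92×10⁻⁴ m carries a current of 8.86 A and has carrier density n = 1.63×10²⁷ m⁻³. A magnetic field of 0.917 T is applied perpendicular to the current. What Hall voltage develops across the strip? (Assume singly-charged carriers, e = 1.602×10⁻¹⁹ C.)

V_H ≈ 3.49×10⁻⁵ V

V_H = IB/(n e t).
V_H = (8.86)(0.917)/((1.63×10²⁷)(1.602×10⁻¹⁹)(8.92×10⁻⁴)) ≈ 3.49×10⁻⁵ V.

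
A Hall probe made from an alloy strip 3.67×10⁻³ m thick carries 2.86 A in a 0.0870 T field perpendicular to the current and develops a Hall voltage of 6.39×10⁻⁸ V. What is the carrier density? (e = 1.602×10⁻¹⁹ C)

From V_H = IB/(n e t), n = IB/(V_H e t).
n = (2.86)(0.0870)/((6.39×10⁻⁸)(1.602×10⁻¹⁹)(3.67×10⁻³)) ≈ 6.62×10²⁷ m⁻³.

n ≈ 6.62×10²⁷ m⁻³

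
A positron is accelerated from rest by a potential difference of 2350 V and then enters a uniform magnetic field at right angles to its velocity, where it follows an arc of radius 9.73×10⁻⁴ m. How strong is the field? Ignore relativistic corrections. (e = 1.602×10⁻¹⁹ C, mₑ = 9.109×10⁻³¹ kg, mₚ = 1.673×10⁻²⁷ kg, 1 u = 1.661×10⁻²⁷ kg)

v = √(2|q|V/m) = √(2·1.602×10⁻¹⁹·2350/9.109×10⁻³¹) ≈ 2.875×10⁷ m/s.
B = mv/(|q|r) = (9.109×10⁻³¹)(2.875×10⁷)/((1.602×10⁻¹⁹)(9.73×10⁻⁴)) ≈ 0.168 T.

B ≈ 0.168 T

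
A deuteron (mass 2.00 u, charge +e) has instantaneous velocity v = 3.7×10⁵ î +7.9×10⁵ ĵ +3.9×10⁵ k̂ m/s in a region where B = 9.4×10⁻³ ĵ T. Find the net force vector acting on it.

v×B = (-3670, 0, 3480) N/C.
F = q v×B = (1.602×10⁻¹⁹ C)·(-3670, 0, 3480) = (-5.87×10⁻¹⁶, 0, 5.57×10⁻¹⁶) N.

F ≈ (-5.87×10⁻¹⁶, 0, 5.57×10⁻¹⁶) N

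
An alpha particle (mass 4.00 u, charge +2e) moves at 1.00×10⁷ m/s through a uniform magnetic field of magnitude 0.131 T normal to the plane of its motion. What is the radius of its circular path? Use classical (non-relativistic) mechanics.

The magnetic force provides the centripetal force: |q|vB = mv²/r.
r = mv/(|q|B) = (6.644×10⁻²⁷)(1.00×10⁷)/((3.204×10⁻¹⁹)(0.131)) ≈ 1.58 m.

r ≈ 1.58 m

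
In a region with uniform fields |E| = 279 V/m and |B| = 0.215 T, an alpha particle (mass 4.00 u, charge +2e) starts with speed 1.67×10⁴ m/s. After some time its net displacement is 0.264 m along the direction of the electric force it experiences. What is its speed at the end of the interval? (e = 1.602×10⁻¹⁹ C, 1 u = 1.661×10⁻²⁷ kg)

B does no work; ΔKE = |q|E d.
½mv_f² = ½mv₀² + |q|Ed = ½(6.644×10⁻²⁷)(1.67×10⁴)² + (3.204×10⁻¹⁹)(279)(0.264) ≈ 9.265×10⁻¹⁹ J + 2.360×10⁻¹⁷ J ≈ 2.453×10⁻¹⁷ J.
v_f = √(2·2.453×10⁻¹⁷/6.644×10⁻²⁷) ≈ 8.59×10⁴ m/s.

v_f ≈ 8.59×10⁴ m/s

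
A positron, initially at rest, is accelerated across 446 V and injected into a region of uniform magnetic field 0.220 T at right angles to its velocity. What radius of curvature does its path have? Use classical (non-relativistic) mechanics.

Acceleration: |q|V = ½mv² ⇒ v = √(2|q|V/m) = √(2·1.602×10⁻¹⁹·446/9.109×10⁻³¹) ≈ 1.253×10⁷ m/s.
In the field: r = mv/(|q|B) = (9.109×10⁻³¹)(1.253×10⁷)/((1.602×10⁻¹⁹)(0.220)) ≈ 3.24×10⁻⁴ m.

r ≈ 3.24×10⁻⁴ m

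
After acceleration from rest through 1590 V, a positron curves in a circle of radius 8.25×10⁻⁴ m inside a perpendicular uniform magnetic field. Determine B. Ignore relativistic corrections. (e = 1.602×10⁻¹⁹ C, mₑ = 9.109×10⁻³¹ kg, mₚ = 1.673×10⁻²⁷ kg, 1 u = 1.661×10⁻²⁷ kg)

v = √(2|q|V/m) = √(2·1.602×10⁻¹⁹·1590/9.109×10⁻³¹) ≈ 2.365×10⁷ m/s.
B = mv/(|q|r) = (9.109×10⁻³¹)(2.365×10⁷)/((1.602×10⁻¹⁹)(8.25×10⁻⁴)) ≈ 0.163 T.

B ≈ 0.163 T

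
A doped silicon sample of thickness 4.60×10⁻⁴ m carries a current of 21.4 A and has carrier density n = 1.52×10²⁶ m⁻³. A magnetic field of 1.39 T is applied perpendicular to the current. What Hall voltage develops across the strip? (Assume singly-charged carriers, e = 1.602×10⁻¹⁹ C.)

V_H = IB/(n e t).
V_H = (21.4)(1.39)/((1.52×10²⁶)(1.602×10⁻¹⁹)(4.60×10⁻⁴)) ≈ 2.66×10⁻³ V.

V_H ≈ 2.66×10⁻³ V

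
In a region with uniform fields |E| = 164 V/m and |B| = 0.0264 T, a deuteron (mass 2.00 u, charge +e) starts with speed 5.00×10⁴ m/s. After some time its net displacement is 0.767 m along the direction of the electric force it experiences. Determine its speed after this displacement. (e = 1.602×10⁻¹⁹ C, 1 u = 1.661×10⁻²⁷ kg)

B does no work; ΔKE = |q|E d.
½mv_f² = ½mv₀² + |q|Ed = ½(3.322×10⁻²⁷)(5.00×10⁴)² + (1.602×10⁻¹⁹)(164)(0.767) ≈ 4.153×10⁻¹⁸ J + 2.015×10⁻¹⁷ J ≈ 2.430×10⁻¹⁷ J.
v_f = √(2·2.430×10⁻¹⁷/3.322×10⁻²⁷) ≈ 1.21×10⁵ m/s.

v_f ≈ 1.21×10⁵ m/s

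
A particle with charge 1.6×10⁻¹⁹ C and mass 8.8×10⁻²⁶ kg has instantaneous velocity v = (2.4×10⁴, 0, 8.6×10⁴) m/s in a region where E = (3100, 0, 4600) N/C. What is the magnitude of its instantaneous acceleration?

|a| ≈ 1.01×10¹⁰ m/s²

Only an electric field acts, so F = qE = (1.6×10⁻¹⁹ C)·(3100, 0, 4600) = (4.96×10⁻¹⁶, 0, 7.36×10⁻¹⁶) N.
|a| = |F|/m = 8.875×10⁻¹⁶/8.8×10⁻²⁶ ≈ 1.01×10¹⁰ m/s².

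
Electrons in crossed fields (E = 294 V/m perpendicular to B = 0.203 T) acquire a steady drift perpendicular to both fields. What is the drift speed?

v_d ≈ 1450 m/s

In crossed fields the guiding centre drifts at v_d = |E×B|/B² = E/B, independent of charge and mass.
v_d = 294/0.203 = 1450 m/s.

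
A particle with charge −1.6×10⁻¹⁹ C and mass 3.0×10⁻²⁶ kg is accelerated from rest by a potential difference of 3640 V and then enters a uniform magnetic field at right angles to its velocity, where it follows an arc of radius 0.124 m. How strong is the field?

B ≈ 0.298 T

v = √(2|q|V/m) = √(2·1.6×10⁻¹⁹·3640/3.0×10⁻²⁶) ≈ 1.970×10⁵ m/s.
B = mv/(|q|r) = (3.0×10⁻²⁶)(1.970×10⁵)/((1.6×10⁻¹⁹)(0.124)) ≈ 0.298 T.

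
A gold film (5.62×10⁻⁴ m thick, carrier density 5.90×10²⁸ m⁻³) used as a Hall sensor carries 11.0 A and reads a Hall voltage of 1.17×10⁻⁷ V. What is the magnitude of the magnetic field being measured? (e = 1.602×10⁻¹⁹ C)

From V_H = IB/(n e t), B = V_H n e t / I.
B = (1.17×10⁻⁷)(5.90×10²⁸)(1.602×10⁻¹⁹)(5.62×10⁻⁴)/11.0 ≈ 0.0565 T.

B ≈ 0.0565 T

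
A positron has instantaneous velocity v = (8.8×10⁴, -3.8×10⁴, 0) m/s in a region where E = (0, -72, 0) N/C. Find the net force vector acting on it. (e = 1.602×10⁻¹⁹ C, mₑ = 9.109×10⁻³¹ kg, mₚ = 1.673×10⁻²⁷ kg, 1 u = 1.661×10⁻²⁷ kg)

Only an electric field acts, so F = qE = (1.602×10⁻¹⁹ C)·(0, -72.0, 0) = (0, -1.15×10⁻¹⁷, 0) N.

F ≈ (0, -1.15×10⁻¹⁷, 0) N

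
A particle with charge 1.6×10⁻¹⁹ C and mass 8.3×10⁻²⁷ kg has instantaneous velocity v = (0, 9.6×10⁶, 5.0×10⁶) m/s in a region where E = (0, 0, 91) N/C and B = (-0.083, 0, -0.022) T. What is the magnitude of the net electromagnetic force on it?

v×B = (-2.11×10⁵, -4.15×10⁵, 7.97×10⁵) N/C.
E + v×B = (-2.11×10⁵, -4.15×10⁵, 7.97×10⁵) N/C.
F = q(E + v×B) = (1.6×10⁻¹⁹ C)·(-2.11×10⁵, -4.15×10⁵, 7.97×10⁵) = (-3.38×10⁻¹⁴, -6.64×10⁻¹⁴, 1.28×10⁻¹³) N.
|F| = 1.48×10⁻¹³ N.

|F| ≈ 1.48×10⁻¹³ N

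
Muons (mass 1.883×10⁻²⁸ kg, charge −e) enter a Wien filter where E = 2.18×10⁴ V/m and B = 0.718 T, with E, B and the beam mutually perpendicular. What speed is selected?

For undeflected motion the electric and magnetic forces balance: qE = qvB.
v = E/B = 2.18×10⁴/0.718 = 3.04×10⁴ m/s.

v = 3.04×10⁴ m/s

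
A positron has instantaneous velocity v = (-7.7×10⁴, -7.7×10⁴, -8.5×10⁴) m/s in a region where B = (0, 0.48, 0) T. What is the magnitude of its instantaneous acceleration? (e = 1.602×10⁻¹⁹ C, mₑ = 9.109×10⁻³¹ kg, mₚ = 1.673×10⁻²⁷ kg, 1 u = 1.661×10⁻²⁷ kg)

|a| ≈ 9.68×10¹⁵ m/s²

v×B = (4.08×10⁴, 0, -3.70×10⁴) N/C.
F = q v×B = (1.602×10⁻¹⁹ C)·(4.08×10⁴, 0, -3.70×10⁴) = (6.54×10⁻¹⁵, 0, -5.92×10⁻¹⁵) N.
|a| = |F|/m = 8.819×10⁻¹⁵/9.109×10⁻³¹ ≈ 9.68×10¹⁵ m/s².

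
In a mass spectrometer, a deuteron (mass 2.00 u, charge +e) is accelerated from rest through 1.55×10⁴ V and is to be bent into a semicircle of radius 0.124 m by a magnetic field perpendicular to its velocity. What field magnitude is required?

v = √(2|q|V/m) = √(2·1.602×10⁻¹⁹·1.55×10⁴/3.322×10⁻²⁷) ≈ 1.223×10⁶ m/s.
B = mv/(|q|r) = (3.322×10⁻²⁷)(1.223×10⁶)/((1.602×10⁻¹⁹)(0.124)) ≈ 0.204 T.

B ≈ 0.204 T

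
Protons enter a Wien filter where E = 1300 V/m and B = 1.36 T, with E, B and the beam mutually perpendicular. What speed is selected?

v = 956 m/s

Zero net Lorentz force requires |qE| = |q v×B|, i.e. E = vB.
v = E/B = 1300/1.36 = 956 m/s.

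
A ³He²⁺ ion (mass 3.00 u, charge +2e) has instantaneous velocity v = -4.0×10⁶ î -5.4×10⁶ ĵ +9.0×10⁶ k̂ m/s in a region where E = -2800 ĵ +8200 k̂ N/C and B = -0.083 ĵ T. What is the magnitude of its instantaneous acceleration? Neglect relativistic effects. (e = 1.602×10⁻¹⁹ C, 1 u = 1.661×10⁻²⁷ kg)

|a| ≈ 5.28×10¹³ m/s²

v×B = (7.47×10⁵, 0, 3.32×10⁵) N/C.
E + v×B = (7.47×10⁵, -2800, 3.40×10⁵) N/C.
F = q(E + v×B) = (3.204×10⁻¹⁹ C)·(7.47×10⁵, -2800, 3.40×10⁵) = (2.39×10⁻¹³, -8.97×10⁻¹⁶, 1.09×10⁻¹³) N.
|a| = |F|/m = 2.630×10⁻¹³/4.983×10⁻²⁷ ≈ 5.28×10¹³ m/s².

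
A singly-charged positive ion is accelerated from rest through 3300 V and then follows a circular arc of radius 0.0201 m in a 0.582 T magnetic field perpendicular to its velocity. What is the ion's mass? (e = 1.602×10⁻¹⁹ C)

m ≈ 3.32×10⁻²⁷ kg

Combine |q|V = ½mv² and r = mv/(|q|B): eliminate v to get m = qB²r²/(2V).
m = (1.602×10⁻¹⁹)(0.582)²(0.0201)²/(2·3300) ≈ 3.32×10⁻²⁷ kg.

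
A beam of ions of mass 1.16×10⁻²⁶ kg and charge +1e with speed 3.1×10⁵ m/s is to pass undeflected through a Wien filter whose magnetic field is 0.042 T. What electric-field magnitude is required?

For straight-line motion qE = qvB, so E = vB.
E = 3.1×10⁵ × 0.042 = 1.3×10⁴ V/m.

E = 1.3×10⁴ V/m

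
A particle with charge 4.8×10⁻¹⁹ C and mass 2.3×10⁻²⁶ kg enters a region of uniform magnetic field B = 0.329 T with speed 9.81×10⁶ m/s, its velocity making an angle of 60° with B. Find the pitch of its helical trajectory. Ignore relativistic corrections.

p ≈ 4.49 m

v∥ = v cosθ = 9.81×10⁶·cos60° ≈ 4.905×10⁶ m/s.
T = 2πm/(|q|B) = 2π(2.3×10⁻²⁶)/((4.8×10⁻¹⁹)(0.329)) ≈ 9.151×10⁻⁷ s.
pitch = v∥ T = (4.905×10⁶)(9.151×10⁻⁷) ≈ 4.49 m.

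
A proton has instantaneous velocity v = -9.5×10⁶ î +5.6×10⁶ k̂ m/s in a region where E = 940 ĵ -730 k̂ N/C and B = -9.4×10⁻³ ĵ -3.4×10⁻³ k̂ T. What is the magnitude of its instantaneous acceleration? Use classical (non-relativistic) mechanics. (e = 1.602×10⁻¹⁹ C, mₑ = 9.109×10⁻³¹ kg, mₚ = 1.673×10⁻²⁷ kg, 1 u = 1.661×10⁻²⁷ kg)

|a| ≈ 1.03×10¹³ m/s²

v×B = (5.26×10⁴, -3.23×10⁴, 8.93×10⁴) N/C.
E + v×B = (5.26×10⁴, -3.14×10⁴, 8.86×10⁴) N/C.
F = q(E + v×B) = (1.602×10⁻¹⁹ C)·(5.26×10⁴, -3.14×10⁴, 8.86×10⁴) = (8.43×10⁻¹⁵, -5.02×10⁻¹⁵, 1.42×10⁻¹⁴) N.
|a| = |F|/m = 1.725×10⁻¹⁴/1.673×10⁻²⁷ ≈ 1.03×10¹³ m/s².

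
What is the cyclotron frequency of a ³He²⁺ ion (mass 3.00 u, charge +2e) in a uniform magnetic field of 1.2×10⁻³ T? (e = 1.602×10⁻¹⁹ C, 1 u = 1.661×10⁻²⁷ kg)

f = |q|B/(2πm).
f = (3.204×10⁻¹⁹)(1.2×10⁻³)/(2π·4.983×10⁻²⁷) ≈ 1.2×10⁴ Hz.

f ≈ 1.2×10⁴ Hz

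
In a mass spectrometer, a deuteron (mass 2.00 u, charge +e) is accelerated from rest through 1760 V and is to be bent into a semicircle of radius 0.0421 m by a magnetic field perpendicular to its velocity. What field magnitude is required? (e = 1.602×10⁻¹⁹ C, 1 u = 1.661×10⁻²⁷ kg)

v = √(2|q|V/m) = √(2·1.602×10⁻¹⁹·1760/3.322×10⁻²⁷) ≈ 4.120×10⁵ m/s.
B = mv/(|q|r) = (3.322×10⁻²⁷)(4.120×10⁵)/((1.602×10⁻¹⁹)(0.0421)) ≈ 0.203 T.

B ≈ 0.203 T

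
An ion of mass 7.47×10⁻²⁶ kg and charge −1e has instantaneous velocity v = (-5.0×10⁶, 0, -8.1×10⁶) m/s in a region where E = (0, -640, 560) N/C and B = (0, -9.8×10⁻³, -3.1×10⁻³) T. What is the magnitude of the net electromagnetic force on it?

|F| ≈ 1.52×10⁻¹⁴ N

v×B = (-7.94×10⁴, -1.55×10⁴, 4.90×10⁴) N/C.
E + v×B = (-7.94×10⁴, -1.61×10⁴, 4.96×10⁴) N/C.
F = q(E + v×B) = (−1.602×10⁻¹⁹ C)·(-7.94×10⁴, -1.61×10⁴, 4.96×10⁴) = (1.27×10⁻¹⁴, 2.59×10⁻¹⁵, -7.94×10⁻¹⁵) N.
|F| = 1.52×10⁻¹⁴ N.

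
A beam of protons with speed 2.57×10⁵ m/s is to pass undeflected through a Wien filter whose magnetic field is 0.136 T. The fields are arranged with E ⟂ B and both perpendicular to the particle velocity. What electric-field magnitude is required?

For straight-line motion qE = qvB, so E = vB.
E = 2.57×10⁵ × 0.136 = 3.50×10⁴ V/m.

E = 3.50×10⁴ V/m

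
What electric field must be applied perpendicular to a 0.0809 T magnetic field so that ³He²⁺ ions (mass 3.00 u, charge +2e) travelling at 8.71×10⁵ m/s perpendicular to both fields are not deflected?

For straight-line motion qE = qvB, so E = vB.
E = 8.71×10⁵ × 0.0809 = 7.05×10⁴ V/m.

E = 7.05×10⁴ V/m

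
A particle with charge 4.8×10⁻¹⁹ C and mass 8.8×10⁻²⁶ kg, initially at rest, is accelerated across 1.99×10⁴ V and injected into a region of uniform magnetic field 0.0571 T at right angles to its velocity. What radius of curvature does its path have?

Acceleration: |q|V = ½mv² ⇒ v = √(2|q|V/m) = √(2·4.8×10⁻¹⁹·1.99×10⁴/8.8×10⁻²⁶) ≈ 4.659×10⁵ m/s.
In the field: r = mv/(|q|B) = (8.8×10⁻²⁶)(4.659×10⁵)/((4.8×10⁻¹⁹)(0.0571)) ≈ 1.50 m.

r ≈ 1.50 m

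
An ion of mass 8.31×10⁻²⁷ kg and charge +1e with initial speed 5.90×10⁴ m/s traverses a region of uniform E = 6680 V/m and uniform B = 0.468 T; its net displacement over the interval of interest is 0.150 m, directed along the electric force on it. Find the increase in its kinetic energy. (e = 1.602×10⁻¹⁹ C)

The magnetic force is always ⟂ v and does no work; only the electric force changes KE.
ΔKE = F_E · d = |q|E d = (1.602×10⁻¹⁹)(6680)(0.150) ≈ 1.61×10⁻¹⁶ J.

ΔKE ≈ 1.61×10⁻¹⁶ J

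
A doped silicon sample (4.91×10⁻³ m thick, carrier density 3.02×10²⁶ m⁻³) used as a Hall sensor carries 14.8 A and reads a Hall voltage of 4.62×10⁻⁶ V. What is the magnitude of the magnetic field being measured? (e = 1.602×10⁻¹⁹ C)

B ≈ 0.0742 T

From V_H = IB/(n e t), B = V_H n e t / I.
B = (4.62×10⁻⁶)(3.02×10²⁶)(1.602×10⁻¹⁹)(4.91×10⁻³)/14.8 ≈ 0.0742 T.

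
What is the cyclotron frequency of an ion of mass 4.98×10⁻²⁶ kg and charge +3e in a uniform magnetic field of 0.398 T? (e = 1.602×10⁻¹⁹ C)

f ≈ 6.11×10⁵ Hz

f = |q|B/(2πm).
f = (4.806×10⁻¹⁹)(0.398)/(2π·4.98×10⁻²⁶) ≈ 6.11×10⁵ Hz.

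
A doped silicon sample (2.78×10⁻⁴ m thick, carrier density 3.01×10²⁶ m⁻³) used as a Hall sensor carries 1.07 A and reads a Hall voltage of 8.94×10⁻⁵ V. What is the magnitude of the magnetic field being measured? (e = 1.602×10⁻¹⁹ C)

From V_H = IB/(n e t), B = V_H n e t / I.
B = (8.94×10⁻⁵)(3.01×10²⁶)(1.602×10⁻¹⁹)(2.78×10⁻⁴)/1.07 ≈ 1.12 T.

B ≈ 1.12 T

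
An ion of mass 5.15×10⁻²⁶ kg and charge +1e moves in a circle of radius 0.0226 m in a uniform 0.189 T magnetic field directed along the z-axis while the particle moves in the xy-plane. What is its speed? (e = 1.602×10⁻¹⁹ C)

From |q|vB = mv²/r, v = |q|Br/m.
v = (1.602×10⁻¹⁹)(0.189)(0.0226)/5.15×10⁻²⁶ ≈ 1.33×10⁴ m/s.

v ≈ 1.33×10⁴ m/s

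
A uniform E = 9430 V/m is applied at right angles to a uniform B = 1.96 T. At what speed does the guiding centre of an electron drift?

v_d ≈ 4810 m/s

The steady drift has the magnetic force balancing the electric force, so v_d = E/B.
v_d = 9430/1.96 = 4810 m/s.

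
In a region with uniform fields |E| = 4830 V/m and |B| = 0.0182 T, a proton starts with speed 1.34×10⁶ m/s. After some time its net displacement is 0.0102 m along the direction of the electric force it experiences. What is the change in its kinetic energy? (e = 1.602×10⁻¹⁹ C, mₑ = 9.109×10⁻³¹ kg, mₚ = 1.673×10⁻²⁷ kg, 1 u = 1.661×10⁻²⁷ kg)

ΔKE ≈ 7.89×10⁻¹⁸ J

The magnetic force is always ⟂ v and does no work; only the electric force changes KE.
ΔKE = F_E · d = |q|E d = (1.602×10⁻¹⁹)(4830)(0.0102) ≈ 7.89×10⁻¹⁸ J.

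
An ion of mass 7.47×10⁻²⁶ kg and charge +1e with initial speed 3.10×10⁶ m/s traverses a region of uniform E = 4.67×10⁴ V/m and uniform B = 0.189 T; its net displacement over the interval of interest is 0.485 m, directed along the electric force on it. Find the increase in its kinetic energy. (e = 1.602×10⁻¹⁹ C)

ΔKE ≈ 3.63×10⁻¹⁵ J

The magnetic force is always ⟂ v and does no work; only the electric force changes KE.
ΔKE = F_E · d = |q|E d = (1.602×10⁻¹⁹)(4.67×10⁴)(0.485) ≈ 3.63×10⁻¹⁵ J.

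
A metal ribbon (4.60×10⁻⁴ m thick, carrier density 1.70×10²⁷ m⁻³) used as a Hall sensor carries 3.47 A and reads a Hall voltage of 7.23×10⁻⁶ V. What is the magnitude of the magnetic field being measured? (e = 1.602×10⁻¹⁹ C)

From V_H = IB/(n e t), B = V_H n e t / I.
B = (7.23×10⁻⁶)(1.70×10²⁷)(1.602×10⁻¹⁹)(4.60×10⁻⁴)/3.47 ≈ 0.261 T.

B ≈ 0.261 T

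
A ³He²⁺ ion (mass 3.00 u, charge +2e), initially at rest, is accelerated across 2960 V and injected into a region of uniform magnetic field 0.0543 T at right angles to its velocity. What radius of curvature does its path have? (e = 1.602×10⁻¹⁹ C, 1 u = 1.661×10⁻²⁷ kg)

r ≈ 0.177 m

Acceleration: |q|V = ½mv² ⇒ v = √(2|q|V/m) = √(2·3.204×10⁻¹⁹·2960/4.983×10⁻²⁷) ≈ 6.170×10⁵ m/s.
In the field: r = mv/(|q|B) = (4.983×10⁻²⁷)(6.170×10⁵)/((3.204×10⁻¹⁹)(0.0543)) ≈ 0.177 m.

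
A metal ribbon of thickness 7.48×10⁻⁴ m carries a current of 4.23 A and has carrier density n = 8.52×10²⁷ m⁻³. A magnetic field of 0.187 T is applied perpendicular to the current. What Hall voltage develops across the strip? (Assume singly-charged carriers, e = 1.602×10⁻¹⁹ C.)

V_H = IB/(n e t).
V_H = (4.23)(0.187)/((8.52×10²⁷)(1.602×10⁻¹⁹)(7.48×10⁻⁴)) ≈ 7.75×10⁻⁷ V.

V_H ≈ 7.75×10⁻⁷ V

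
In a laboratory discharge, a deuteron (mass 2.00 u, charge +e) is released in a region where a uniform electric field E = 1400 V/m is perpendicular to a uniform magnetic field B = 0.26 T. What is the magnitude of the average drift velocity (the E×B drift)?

v_d ≈ 5400 m/s

The steady drift has the magnetic force balancing the electric force, so v_d = E/B.
v_d = 1400/0.26 = 5400 m/s.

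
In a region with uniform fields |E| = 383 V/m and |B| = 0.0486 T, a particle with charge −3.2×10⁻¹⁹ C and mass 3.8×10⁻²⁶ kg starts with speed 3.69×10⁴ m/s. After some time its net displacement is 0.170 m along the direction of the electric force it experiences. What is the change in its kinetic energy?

ΔKE ≈ 2.08×10⁻¹⁷ J

The magnetic force is always ⟂ v and does no work; only the electric force changes KE.
ΔKE = F_E · d = |q|E d = (3.2×10⁻¹⁹)(383)(0.170) ≈ 2.08×10⁻¹⁷ J.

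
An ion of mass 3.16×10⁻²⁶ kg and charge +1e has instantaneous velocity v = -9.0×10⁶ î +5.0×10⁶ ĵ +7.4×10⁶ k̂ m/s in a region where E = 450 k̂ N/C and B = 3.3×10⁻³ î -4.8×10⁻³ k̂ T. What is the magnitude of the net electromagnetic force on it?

v×B = (-2.40×10⁴, -1.88×10⁴, -1.65×10⁴) N/C.
E + v×B = (-2.40×10⁴, -1.88×10⁴, -1.60×10⁴) N/C.
F = q(E + v×B) = (1.602×10⁻¹⁹ C)·(-2.40×10⁴, -1.88×10⁴, -1.60×10⁴) = (-3.84×10⁻¹⁵, -3.01×10⁻¹⁵, -2.57×10⁻¹⁵) N.
|F| = 5.52×10⁻¹⁵ N.

|F| ≈ 5.52×10⁻¹⁵ N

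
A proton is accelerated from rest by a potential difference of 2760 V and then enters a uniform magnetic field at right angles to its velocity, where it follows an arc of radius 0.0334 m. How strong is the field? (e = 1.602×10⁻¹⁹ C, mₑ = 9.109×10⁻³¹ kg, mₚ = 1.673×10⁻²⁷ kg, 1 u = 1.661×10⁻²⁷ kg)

B ≈ 0.227 T

v = √(2|q|V/m) = √(2·1.602×10⁻¹⁹·2760/1.673×10⁻²⁷) ≈ 7.270×10⁵ m/s.
B = mv/(|q|r) = (1.673×10⁻²⁷)(7.270×10⁵)/((1.602×10⁻¹⁹)(0.0334)) ≈ 0.227 T.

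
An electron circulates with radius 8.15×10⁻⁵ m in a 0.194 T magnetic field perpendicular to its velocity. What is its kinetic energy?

v = |q|Br/m, then KE = ½mv² = (qBr)²/(2m).
v = (1.602×10⁻¹⁹)(0.194)(8.15×10⁻⁵)/9.109×10⁻³¹ ≈ 2.781×10⁶ m/s.
KE = ½(9.109×10⁻³¹)(2.781×10⁶)² ≈ 3.52×10⁻¹⁸ J.

KE ≈ 3.52×10⁻¹⁸ J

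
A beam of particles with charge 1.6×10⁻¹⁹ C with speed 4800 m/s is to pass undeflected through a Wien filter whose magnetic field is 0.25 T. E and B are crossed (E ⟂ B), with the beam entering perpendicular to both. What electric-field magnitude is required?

For straight-line motion qE = qvB, so E = vB.
E = 4800 × 0.25 = 1200 V/m.

E = 1200 V/m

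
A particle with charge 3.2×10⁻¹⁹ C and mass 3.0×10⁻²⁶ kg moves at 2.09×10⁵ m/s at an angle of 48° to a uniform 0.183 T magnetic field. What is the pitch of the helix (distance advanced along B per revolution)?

p ≈ 0.450 m

v∥ = v cosθ = 2.09×10⁵·cos48° ≈ 1.398×10⁵ m/s.
T = 2πm/(|q|B) = 2π(3.0×10⁻²⁶)/((3.2×10⁻¹⁹)(0.183)) ≈ 3.219×10⁻⁶ s.
pitch = v∥ T = (1.398×10⁵)(3.219×10⁻⁶) ≈ 0.450 m.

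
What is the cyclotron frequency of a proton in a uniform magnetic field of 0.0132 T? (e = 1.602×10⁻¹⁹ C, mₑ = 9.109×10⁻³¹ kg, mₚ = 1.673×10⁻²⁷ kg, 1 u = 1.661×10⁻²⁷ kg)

f ≈ 2.01×10⁵ Hz

f = |q|B/(2πm).
f = (1.602×10⁻¹⁹)(0.0132)/(2π·1.673×10⁻²⁷) ≈ 2.01×10⁵ Hz.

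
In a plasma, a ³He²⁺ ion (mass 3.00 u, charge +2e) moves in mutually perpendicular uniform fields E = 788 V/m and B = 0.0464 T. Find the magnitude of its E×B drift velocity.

v_d ≈ 1.70×10⁴ m/s

The steady drift has the magnetic force balancing the electric force, so v_d = E/B.
v_d = 788/0.0464 = 1.70×10⁴ m/s.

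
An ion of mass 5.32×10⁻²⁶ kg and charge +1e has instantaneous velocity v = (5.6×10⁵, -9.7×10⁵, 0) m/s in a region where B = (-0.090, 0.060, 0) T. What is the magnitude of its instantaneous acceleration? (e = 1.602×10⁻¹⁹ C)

v×B = (0, 0, -5.37×10⁴) N/C.
F = q v×B = (1.602×10⁻¹⁹ C)·(0, 0, -5.37×10⁴) = (0, 0, -8.60×10⁻¹⁵) N.
|a| = |F|/m = 8.603×10⁻¹⁵/5.32×10⁻²⁶ ≈ 1.62×10¹¹ m/s².

|a| ≈ 1.62×10¹¹ m/s²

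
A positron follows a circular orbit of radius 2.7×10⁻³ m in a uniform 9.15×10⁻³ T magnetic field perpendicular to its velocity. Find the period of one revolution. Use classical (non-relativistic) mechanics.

T ≈ 3.90×10⁻⁹ s

The cyclotron period depends only on m, q, B: T = 2πm/(|q|B).
T = 2π(9.109×10⁻³¹)/((1.602×10⁻¹⁹)(9.15×10⁻³)) ≈ 3.90×10⁻⁹ s.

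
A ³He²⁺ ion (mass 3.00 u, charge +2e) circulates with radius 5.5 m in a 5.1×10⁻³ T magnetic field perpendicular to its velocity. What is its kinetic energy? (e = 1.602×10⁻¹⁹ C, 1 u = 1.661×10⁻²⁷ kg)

v = |q|Br/m, then KE = ½mv² = (qBr)²/(2m).
v = (3.204×10⁻¹⁹)(5.1×10⁻³)(5.5)/4.983×10⁻²⁷ ≈ 1.804×10⁶ m/s.
KE = ½(4.983×10⁻²⁷)(1.804×10⁶)² ≈ 8.1×10⁻¹⁵ J.

KE ≈ 8.1×10⁻¹⁵ J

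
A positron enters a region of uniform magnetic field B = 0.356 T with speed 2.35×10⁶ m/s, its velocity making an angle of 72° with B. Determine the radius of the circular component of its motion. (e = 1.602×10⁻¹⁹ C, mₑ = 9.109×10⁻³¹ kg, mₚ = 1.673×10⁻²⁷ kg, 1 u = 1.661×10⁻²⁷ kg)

v⊥ = v sinθ = 2.35×10⁶·sin72° ≈ 2.235×10⁶ m/s.
r = m v⊥/(|q|B) = (9.109×10⁻³¹)(2.235×10⁶)/((1.602×10⁻¹⁹)(0.356)) ≈ 3.57×10⁻⁵ m.

r ≈ 3.57×10⁻⁵ m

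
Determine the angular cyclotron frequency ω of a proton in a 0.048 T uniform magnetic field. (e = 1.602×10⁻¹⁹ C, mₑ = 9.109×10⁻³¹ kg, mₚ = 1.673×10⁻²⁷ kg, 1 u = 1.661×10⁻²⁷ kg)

ω = |q|B/m.
ω = (1.602×10⁻¹⁹)(0.048)/1.673×10⁻²⁷ ≈ 4.6×10⁶ rad/s.

ω ≈ 4.6×10⁶ rad/s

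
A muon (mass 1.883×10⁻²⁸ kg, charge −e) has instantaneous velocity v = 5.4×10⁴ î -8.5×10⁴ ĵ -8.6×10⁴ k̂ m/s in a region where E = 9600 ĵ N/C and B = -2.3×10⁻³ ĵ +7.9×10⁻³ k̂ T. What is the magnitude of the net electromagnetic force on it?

|F| ≈ 1.48×10⁻¹⁵ N

v×B = (-869, -427, -124) N/C.
E + v×B = (-869, 9170, -124) N/C.
F = q(E + v×B) = (−1.602×10⁻¹⁹ C)·(-869, 9170, -124) = (1.39×10⁻¹⁶, -1.47×10⁻¹⁵, 1.99×10⁻¹⁷) N.
|F| = 1.48×10⁻¹⁵ N.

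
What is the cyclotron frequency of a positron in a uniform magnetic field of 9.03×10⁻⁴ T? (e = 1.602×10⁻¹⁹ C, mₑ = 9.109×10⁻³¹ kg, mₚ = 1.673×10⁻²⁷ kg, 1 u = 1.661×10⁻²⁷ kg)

f ≈ 2.53×10⁷ Hz

f = |q|B/(2πm).
f = (1.602×10⁻¹⁹)(9.03×10⁻⁴)/(2π·9.109×10⁻³¹) ≈ 2.53×10⁷ Hz.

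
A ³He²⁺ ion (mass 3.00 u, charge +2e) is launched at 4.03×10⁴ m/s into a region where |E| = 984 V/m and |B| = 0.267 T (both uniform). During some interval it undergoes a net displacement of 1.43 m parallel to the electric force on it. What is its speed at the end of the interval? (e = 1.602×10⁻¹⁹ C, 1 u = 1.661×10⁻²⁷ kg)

B does no work; ΔKE = |q|E d.
½mv_f² = ½mv₀² + |q|Ed = ½(4.983×10⁻²⁷)(4.03×10⁴)² + (3.204×10⁻¹⁹)(984)(1.43) ≈ 4.046×10⁻¹⁸ J + 4.508×10⁻¹⁶ J ≈ 4.549×10⁻¹⁶ J.
v_f = √(2·4.549×10⁻¹⁶/4.983×10⁻²⁷) ≈ 4.27×10⁵ m/s.

v_f ≈ 4.27×10⁵ m/s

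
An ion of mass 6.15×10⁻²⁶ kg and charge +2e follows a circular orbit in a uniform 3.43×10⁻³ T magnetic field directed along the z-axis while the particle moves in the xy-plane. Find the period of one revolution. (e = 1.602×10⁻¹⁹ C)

T ≈ 3.52×10⁻⁴ s

The cyclotron period depends only on m, q, B: T = 2πm/(|q|B).
T = 2π(6.15×10⁻²⁶)/((3.204×10⁻¹⁹)(3.43×10⁻³)) ≈ 3.52×10⁻⁴ s.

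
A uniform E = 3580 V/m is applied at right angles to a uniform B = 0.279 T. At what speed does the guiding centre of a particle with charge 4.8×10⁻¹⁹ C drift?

In crossed fields the guiding centre drifts at v_d = |E×B|/B² = E/B, independent of charge and mass.
v_d = 3580/0.279 = 1.28×10⁴ m/s.

v_d ≈ 1.28×10⁴ m/s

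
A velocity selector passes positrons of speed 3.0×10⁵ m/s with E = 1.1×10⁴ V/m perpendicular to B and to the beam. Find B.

B = 0.037 T

Balance of forces in the selector: qE = qvB ⇒ B = E/v.
B = 1.1×10⁴/3.0×10⁵ = 0.037 T.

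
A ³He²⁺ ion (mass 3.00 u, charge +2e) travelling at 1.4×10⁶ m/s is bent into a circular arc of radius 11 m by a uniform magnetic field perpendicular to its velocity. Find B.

From |q|vB = mv²/r, B = mv/(|q|r).
B = (4.983×10⁻²⁷)(1.4×10⁶)/((3.204×10⁻¹⁹)(11)) ≈ 2.0×10⁻³ T.

B ≈ 2.0×10⁻³ T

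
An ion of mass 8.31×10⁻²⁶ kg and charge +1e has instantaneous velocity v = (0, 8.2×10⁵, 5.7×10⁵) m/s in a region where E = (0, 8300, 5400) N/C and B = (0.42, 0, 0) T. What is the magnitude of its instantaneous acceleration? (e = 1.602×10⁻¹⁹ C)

v×B = (0, 2.39×10⁵, -3.44×10⁵) N/C.
E + v×B = (0, 2.48×10⁵, -3.39×10⁵) N/C.
F = q(E + v×B) = (1.602×10⁻¹⁹ C)·(0, 2.48×10⁵, -3.39×10⁵) = (0, 3.97×10⁻¹⁴, -5.43×10⁻¹⁴) N.
|a| = |F|/m = 6.726×10⁻¹⁴/8.31×10⁻²⁶ ≈ 8.09×10¹¹ m/s².

|a| ≈ 8.09×10¹¹ m/s²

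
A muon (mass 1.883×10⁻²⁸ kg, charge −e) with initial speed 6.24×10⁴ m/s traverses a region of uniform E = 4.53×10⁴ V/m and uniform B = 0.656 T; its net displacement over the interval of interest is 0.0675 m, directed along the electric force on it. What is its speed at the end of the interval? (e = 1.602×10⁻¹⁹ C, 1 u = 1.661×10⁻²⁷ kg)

B does no work; ΔKE = |q|E d.
½mv_f² = ½mv₀² + |q|Ed = ½(1.883×10⁻²⁸)(6.24×10⁴)² + (1.602×10⁻¹⁹)(4.53×10⁴)(0.0675) ≈ 3.666×10⁻¹⁹ J + 4.899×10⁻¹⁶ J ≈ 4.902×10⁻¹⁶ J.
v_f = √(2·4.902×10⁻¹⁶/1.883×10⁻²⁸) ≈ 2.28×10⁶ m/s.

v_f ≈ 2.28×10⁶ m/s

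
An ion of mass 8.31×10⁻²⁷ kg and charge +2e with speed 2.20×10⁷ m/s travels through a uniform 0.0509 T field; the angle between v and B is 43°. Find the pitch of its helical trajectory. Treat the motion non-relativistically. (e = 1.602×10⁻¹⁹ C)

v∥ = v cosθ = 2.20×10⁷·cos43° ≈ 1.609×10⁷ m/s.
T = 2πm/(|q|B) = 2π(8.31×10⁻²⁷)/((3.204×10⁻¹⁹)(0.0509)) ≈ 3.202×10⁻⁶ s.
pitch = v∥ T = (1.609×10⁷)(3.202×10⁻⁶) ≈ 51.5 m.

p ≈ 51.5 m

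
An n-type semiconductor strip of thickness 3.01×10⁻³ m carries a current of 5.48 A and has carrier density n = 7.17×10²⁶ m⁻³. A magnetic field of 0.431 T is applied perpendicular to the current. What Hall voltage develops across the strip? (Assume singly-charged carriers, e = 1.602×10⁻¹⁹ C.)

V_H ≈ 6.83×10⁻⁶ V

V_H = IB/(n e t).
V_H = (5.48)(0.431)/((7.17×10²⁶)(1.602×10⁻¹⁹)(3.01×10⁻³)) ≈ 6.83×10⁻⁶ V.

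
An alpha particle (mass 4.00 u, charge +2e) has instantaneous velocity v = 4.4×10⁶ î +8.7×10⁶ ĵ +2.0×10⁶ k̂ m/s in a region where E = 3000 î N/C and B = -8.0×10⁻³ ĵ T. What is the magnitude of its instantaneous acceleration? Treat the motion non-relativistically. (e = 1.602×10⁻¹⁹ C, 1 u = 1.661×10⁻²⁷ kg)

v×B = (1.60×10⁴, 0, -3.52×10⁴) N/C.
E + v×B = (1.90×10⁴, 0, -3.52×10⁴) N/C.
F = q(E + v×B) = (3.204×10⁻¹⁹ C)·(1.90×10⁴, 0, -3.52×10⁴) = (6.09×10⁻¹⁵, 0, -1.13×10⁻¹⁴) N.
|a| = |F|/m = 1.282×10⁻¹⁴/6.644×10⁻²⁷ ≈ 1.93×10¹² m/s².

|a| ≈ 1.93×10¹² m/s²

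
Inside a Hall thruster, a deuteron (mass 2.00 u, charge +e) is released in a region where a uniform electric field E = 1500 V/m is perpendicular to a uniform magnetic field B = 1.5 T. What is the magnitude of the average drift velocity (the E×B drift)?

In crossed fields the guiding centre drifts at v_d = |E×B|/B² = E/B, independent of charge and mass.
v_d = 1500/1.5 = 1000 m/s.

v_d ≈ 1000 m/s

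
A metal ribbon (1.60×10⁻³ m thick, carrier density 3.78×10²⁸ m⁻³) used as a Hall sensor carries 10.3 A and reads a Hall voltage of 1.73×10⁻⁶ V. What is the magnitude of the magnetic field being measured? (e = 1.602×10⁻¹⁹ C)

From V_H = IB/(n e t), B = V_H n e t / I.
B = (1.73×10⁻⁶)(3.78×10²⁸)(1.602×10⁻¹⁹)(1.60×10⁻³)/10.3 ≈ 1.63 T.

B ≈ 1.63 T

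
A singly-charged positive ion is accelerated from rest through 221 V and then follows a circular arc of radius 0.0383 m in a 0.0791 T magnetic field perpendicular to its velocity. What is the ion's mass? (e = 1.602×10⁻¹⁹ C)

m ≈ 3.33×10⁻²⁷ kg

Combine |q|V = ½mv² and r = mv/(|q|B): eliminate v to get m = qB²r²/(2V).
m = (1.602×10⁻¹⁹)(0.0791)²(0.0383)²/(2·221) ≈ 3.33×10⁻²⁷ kg.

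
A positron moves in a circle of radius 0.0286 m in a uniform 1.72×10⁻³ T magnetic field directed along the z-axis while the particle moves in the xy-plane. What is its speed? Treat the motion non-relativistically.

v ≈ 8.65×10⁶ m/s

From |q|vB = mv²/r, v = |q|Br/m.
v = (1.602×10⁻¹⁹)(1.72×10⁻³)(0.0286)/9.109×10⁻³¹ ≈ 8.65×10⁶ m/s.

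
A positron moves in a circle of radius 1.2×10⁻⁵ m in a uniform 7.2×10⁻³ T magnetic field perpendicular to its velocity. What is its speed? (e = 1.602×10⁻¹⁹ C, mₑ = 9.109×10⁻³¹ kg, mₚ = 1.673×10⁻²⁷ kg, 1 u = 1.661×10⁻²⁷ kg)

From |q|vB = mv²/r, v = |q|Br/m.
v = (1.602×10⁻¹⁹)(7.2×10⁻³)(1.2×10⁻⁵)/9.109×10⁻³¹ ≈ 1.5×10⁴ m/s.

v ≈ 1.5×10⁴ m/s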